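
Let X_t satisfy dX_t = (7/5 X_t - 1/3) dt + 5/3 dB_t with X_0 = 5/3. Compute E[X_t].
E[X_t] = 10*exp(7*t/5)/7 + 5/21

Taking expectations and using E[dB_t] = 0, the mean m(t) = E[X_t] satisfies the ODE m'(t) = a m(t) + b with m(0) = x_0. With a = 7/5, b = -1/3, x_0 = 5/3, the solution is
  m(t) = x_0 * exp(a t) + (b/a) * (exp(a t) - 1)
       = (5/3) * exp((7/5) t) + ((-1/3)/(7/5)) * (exp((7/5) t) - 1)
       = 10*exp(7*t/5)/7 + 5/21.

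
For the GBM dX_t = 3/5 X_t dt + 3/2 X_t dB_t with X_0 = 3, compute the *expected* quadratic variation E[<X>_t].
E[<X>_t] = 135*exp(69*t/20)/23 - 135/23

<X>_t = int_0^t ((3/2) * X_s)^2 ds. Taking expectation inside the integral: E[<X>_t] = (3/2)^2 * int_0^t E[X_s^2] ds. For GBM, E[X_s^2] = x_0^2 * exp((2 mu + sigma^2) s). Integrating:
  E[<X>_t] = (3/2)^2 * 3^2 * (exp((2*(3/5) + (3/2)^2) t) - 1) / (2*(3/5) + (3/2)^2)
           = (3/2)^2 * 3^2 * (exp((69/20) t) - 1) / (69/20) = 135*exp(69*t/20)/23 - 135/23.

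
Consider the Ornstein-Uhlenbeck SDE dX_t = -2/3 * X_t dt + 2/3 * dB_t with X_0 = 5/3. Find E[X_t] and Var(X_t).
E[X_t] = 5*exp(-2*t/3)/3; Var(X_t) = 1/3 - exp(-4*t/3)/3

The OU SDE dX = -theta X dt + sigma dB admits the integrating factor exp(theta t): d(exp(theta t) X_t) = sigma exp(theta t) dB_t. Integrating from 0 to t:
  X_t = x_0 * exp(-theta t) + sigma * int_0^t exp(-theta (t-s)) dB_s.
The Itô integral has mean 0 and (by the Itô isometry) variance sigma^2 * int_0^t exp(-2 theta (t - s)) ds = sigma^2 * (1 - exp(-2 theta t)) / (2 theta).
With theta = 2/3, sigma = 2/3, x_0 = 5/3:
  E[X_t] = 5/3 * exp(-2/3 t) = 5*exp(-2*t/3)/3
  Var(X_t) = (2/3)^2 * (1 - exp(-2*2/3 t)) / (2 * 2/3) = 1/3 - exp(-4*t/3)/3.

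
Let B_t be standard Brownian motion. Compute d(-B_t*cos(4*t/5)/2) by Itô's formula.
d(-B_t*cos(4*t/5)/2) = (2*B_t*sin(4*t/5)/5) dt + (-cos(4*t/5)/2) dB_t

Itô's formula for f(t, x): d f(t, B_t) = (f_t + (1/2) f_xx) dt + f_x dB_t. Compute partials of f(t, x) = -x*cos(4*t/5)/2:
  f_t(t,x)  = 2*x*sin(4*t/5)/5
  f_x(t,x)  = -cos(4*t/5)/2
  f_xx(t,x) = 0
Assemble drift = f_t + (1/2) f_xx = 2*x*sin(4*t/5)/5 and diffusion = f_x = -cos(4*t/5)/2. Substituting x = B_t:
  d(-B_t*cos(4*t/5)/2) = (2*B_t*sin(4*t/5)/5) dt + (-cos(4*t/5)/2) dB_t.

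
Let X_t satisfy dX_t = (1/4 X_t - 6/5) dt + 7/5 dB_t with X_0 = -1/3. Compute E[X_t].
E[X_t] = 24/5 - 77*exp(t/4)/15

Taking expectations and using E[dB_t] = 0, the mean m(t) = E[X_t] satisfies the ODE m'(t) = a m(t) + b with m(0) = x_0. With a = 1/4, b = -6/5, x_0 = -1/3, the solution is
  m(t) = x_0 * exp(a t) + (b/a) * (exp(a t) - 1)
       = (-1/3) * exp((1/4) t) + ((-6/5)/(1/4)) * (exp((1/4) t) - 1)
       = 24/5 - 77*exp(t/4)/15.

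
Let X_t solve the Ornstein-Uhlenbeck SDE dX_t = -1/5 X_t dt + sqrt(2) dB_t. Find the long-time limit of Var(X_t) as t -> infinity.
lim Var(X_t) = 5

The OU SDE dX = -theta X dt + sigma dB admits the integrating factor exp(theta t): d(exp(theta t) X_t) = sigma exp(theta t) dB_t. Integrating from 0 to t gives X_t = x_0 * exp(-theta t) + sigma * int_0^t exp(-theta (t-s)) dB_s for any initial x_0. The Itô integral has variance (by the Itô isometry) sigma^2 * int_0^t exp(-2 theta (t - s)) ds = sigma^2 * (1 - exp(-2 theta t)) / (2 theta), independent of x_0.
With theta = 1/5, sigma = sqrt(2):
  Var(X_t) = (sqrt(2))^2 * (1 - exp(-2*1/5 t)) / (2 * 1/5) = 5 - 5*exp(-2*t/5).
As t -> infinity, exp(-2*1/5 t) -> 0, so the stationary variance is sigma^2 / (2 theta) = 5.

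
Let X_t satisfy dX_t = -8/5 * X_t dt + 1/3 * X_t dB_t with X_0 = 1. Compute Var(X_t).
Var(X_t) = (exp(t/9) - 1)*exp(-16*t/5)

For GBM dX = mu X dt + sigma X dB with X_0 = x_0, apply Itô to Y = log X: dY = (mu - sigma^2/2) dt + sigma dB, so Y_t = log(x_0) + (mu - sigma^2/2) t + sigma B_t and hence X_t = x_0 * exp((mu - sigma^2/2) t + sigma B_t).
With mu = -8/5, sigma = 1/3, x_0 = 1, this gives:
  X_t = 1 * exp((-149/90) * t + (1/3) * B_t).
Since sigma*B_t ~ Normal(0, sigma^2 t), E[exp(sigma*B_t)] = exp(sigma^2 t / 2); so E[X_t] = x_0 * exp((mu - sigma^2/2) t) * exp(sigma^2 t / 2) = x_0 * exp(mu t) = exp(-8*t/5).
Var(X_t) = E[X_t^2] - (E[X_t])^2 = x_0^2 * exp(2 mu t) * (exp(sigma^2 t) - 1) = (exp(t/9) - 1)*exp(-16*t/5).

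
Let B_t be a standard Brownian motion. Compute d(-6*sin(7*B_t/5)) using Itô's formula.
d(-6*sin(7*B_t/5)) = (147*sin(7*B_t/5)/25) dt + (-42*cos(7*B_t/5)/5) dB_t

Itô's formula for f(B_t) gives d f(B_t) = f'(B_t) dB_t + (1/2) f''(B_t) dt. Compute derivatives of f(x) = -6*sin(7*x/5):
  f'(x)  = -42*cos(7*x/5)/5
  f''(x) = 294*sin(7*x/5)/25
Substitute x = B_t and multiply the f'' term by 1/2:
  drift     = (1/2) * (294*sin(7*x/5)/25) evaluated at B_t = 147*sin(7*B_t/5)/25
  diffusion = (-42*cos(7*x/5)/5) evaluated at B_t = -42*cos(7*B_t/5)/5
Therefore d(-6*sin(7*B_t/5)) = (147*sin(7*B_t/5)/25) dt + (-42*cos(7*B_t/5)/5) dB_t.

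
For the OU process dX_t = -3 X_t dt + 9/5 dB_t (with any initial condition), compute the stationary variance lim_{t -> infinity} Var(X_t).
lim Var(X_t) = 27/50

The OU SDE dX = -theta X dt + sigma dB admits the integrating factor exp(theta t): d(exp(theta t) X_t) = sigma exp(theta t) dB_t. Integrating from 0 to t gives X_t = x_0 * exp(-theta t) + sigma * int_0^t exp(-theta (t-s)) dB_s for any initial x_0. The Itô integral has variance (by the Itô isometry) sigma^2 * int_0^t exp(-2 theta (t - s)) ds = sigma^2 * (1 - exp(-2 theta t)) / (2 theta), independent of x_0.
With theta = 3, sigma = 9/5:
  Var(X_t) = (9/5)^2 * (1 - exp(-2*3 t)) / (2 * 3) = 27/50 - 27*exp(-6*t)/50.
As t -> infinity, exp(-2*3 t) -> 0, so the stationary variance is sigma^2 / (2 theta) = 27/50.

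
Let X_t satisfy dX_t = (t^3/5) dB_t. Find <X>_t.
<X>_t = t^7/175

For an Itô process dX_t = a(t) dt + b(t) dB_t, the quadratic variation is <X>_t = int_0^t b(s)^2 ds (the drift term does not contribute). Here b(s) = s^3/5, so
  b(s)^2 = s^6/25.
Integrating from 0 to t:
  <X>_t = int_0^t (s^6/25) ds = t^7/175.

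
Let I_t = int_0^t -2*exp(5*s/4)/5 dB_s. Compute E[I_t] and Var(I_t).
E[I_t] = 0; Var(I_t) = 8*exp(5*t/2)/125 - 8/125

The Itô integral of a deterministic integrand f(s) has mean 0 because each increment f(s) * (B_{s+ds} - B_s) has mean 0. By the Itô isometry:
  Var( int_0^t f(s) dB_s ) = E[ (int_0^t f(s) dB_s)^2 ] = int_0^t f(s)^2 ds.
Here f(s) = -2*exp(5*s/4)/5, so f(s)^2 = 4*exp(5*s/2)/25. Integrate:
  int_0^t (4*exp(5*s/2)/25) ds = 8*exp(5*t/2)/125 - 8/125.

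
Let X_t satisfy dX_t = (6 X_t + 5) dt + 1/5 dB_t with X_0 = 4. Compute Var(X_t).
Var(X_t) = exp(12*t)/300 - 1/300

The variance V(t) = Var(X_t) satisfies V'(t) = 2 a V(t) + c^2 with V(0) = 0 (drift coefficient is linear in X, diffusion is constant). With a = 6, c = 1/5, the solution is
  V(t) = (c^2 / (2 a)) * (exp(2 a t) - 1)
       = ((1/5)^2 / (2*6)) * (exp(12 t) - 1)
       = exp(12*t)/300 - 1/300.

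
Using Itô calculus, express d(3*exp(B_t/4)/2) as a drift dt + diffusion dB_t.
d(3*exp(B_t/4)/2) = (3*exp(B_t/4)/64) dt + (3*exp(B_t/4)/8) dB_t

Itô's formula for f(B_t) gives d f(B_t) = f'(B_t) dB_t + (1/2) f''(B_t) dt. Compute derivatives of f(x) = 3*exp(x/4)/2:
  f'(x)  = 3*exp(x/4)/8
  f''(x) = 3*exp(x/4)/32
Substitute x = B_t and multiply the f'' term by 1/2:
  drift     = (1/2) * (3*exp(x/4)/32) evaluated at B_t = 3*exp(B_t/4)/64
  diffusion = (3*exp(x/4)/8) evaluated at B_t = 3*exp(B_t/4)/8
Therefore d(3*exp(B_t/4)/2) = (3*exp(B_t/4)/64) dt + (3*exp(B_t/4)/8) dB_t.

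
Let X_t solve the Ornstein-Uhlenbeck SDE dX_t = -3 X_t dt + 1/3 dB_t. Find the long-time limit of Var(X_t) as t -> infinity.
lim Var(X_t) = 1/54

The OU SDE dX = -theta X dt + sigma dB admits the integrating factor exp(theta t): d(exp(theta t) X_t) = sigma exp(theta t) dB_t. Integrating from 0 to t gives X_t = x_0 * exp(-theta t) + sigma * int_0^t exp(-theta (t-s)) dB_s for any initial x_0. The Itô integral has variance (by the Itô isometry) sigma^2 * int_0^t exp(-2 theta (t - s)) ds = sigma^2 * (1 - exp(-2 theta t)) / (2 theta), independent of x_0.
With theta = 3, sigma = 1/3:
  Var(X_t) = (1/3)^2 * (1 - exp(-2*3 t)) / (2 * 3) = 1/54 - exp(-6*t)/54.
As t -> infinity, exp(-2*3 t) -> 0, so the stationary variance is sigma^2 / (2 theta) = 1/54.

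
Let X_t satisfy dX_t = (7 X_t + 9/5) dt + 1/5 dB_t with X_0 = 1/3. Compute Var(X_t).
Var(X_t) = exp(14*t)/350 - 1/350

The variance V(t) = Var(X_t) satisfies V'(t) = 2 a V(t) + c^2 with V(0) = 0 (drift coefficient is linear in X, diffusion is constant). With a = 7, c = 1/5, the solution is
  V(t) = (c^2 / (2 a)) * (exp(2 a t) - 1)
       = ((1/5)^2 / (2*7)) * (exp(14 t) - 1)
       = exp(14*t)/350 - 1/350.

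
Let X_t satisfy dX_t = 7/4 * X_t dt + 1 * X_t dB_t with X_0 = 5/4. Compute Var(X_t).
Var(X_t) = 25*(exp(t) - 1)*exp(7*t/2)/16

For GBM dX = mu X dt + sigma X dB with X_0 = x_0, apply Itô to Y = log X: dY = (mu - sigma^2/2) dt + sigma dB, so Y_t = log(x_0) + (mu - sigma^2/2) t + sigma B_t and hence X_t = x_0 * exp((mu - sigma^2/2) t + sigma B_t).
With mu = 7/4, sigma = 1, x_0 = 5/4, this gives:
  X_t = 5/4 * exp((5/4) * t + (1) * B_t).
Since sigma*B_t ~ Normal(0, sigma^2 t), E[exp(sigma*B_t)] = exp(sigma^2 t / 2); so E[X_t] = x_0 * exp((mu - sigma^2/2) t) * exp(sigma^2 t / 2) = x_0 * exp(mu t) = 5*exp(7*t/4)/4.
Var(X_t) = E[X_t^2] - (E[X_t])^2 = x_0^2 * exp(2 mu t) * (exp(sigma^2 t) - 1) = 25*(exp(t) - 1)*exp(7*t/2)/16.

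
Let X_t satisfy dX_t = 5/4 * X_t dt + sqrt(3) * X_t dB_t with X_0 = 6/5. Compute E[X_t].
E[X_t] = 6*exp(5*t/4)/5

For GBM dX = mu X dt + sigma X dB with X_0 = x_0, apply Itô to Y = log X: dY = (mu - sigma^2/2) dt + sigma dB, so Y_t = log(x_0) + (mu - sigma^2/2) t + sigma B_t and hence X_t = x_0 * exp((mu - sigma^2/2) t + sigma B_t).
With mu = 5/4, sigma = sqrt(3), x_0 = 6/5, this gives:
  X_t = 6/5 * exp((-1/4) * t + (sqrt(3)) * B_t).
Since sigma*B_t ~ Normal(0, sigma^2 t), E[exp(sigma*B_t)] = exp(sigma^2 t / 2); so E[X_t] = x_0 * exp((mu - sigma^2/2) t) * exp(sigma^2 t / 2) = x_0 * exp(mu t) = 6*exp(5*t/4)/5.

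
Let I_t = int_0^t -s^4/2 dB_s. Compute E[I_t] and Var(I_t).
E[I_t] = 0; Var(I_t) = t^9/36

The Itô integral of a deterministic integrand f(s) has mean 0 because each increment f(s) * (B_{s+ds} - B_s) has mean 0. By the Itô isometry:
  Var( int_0^t f(s) dB_s ) = E[ (int_0^t f(s) dB_s)^2 ] = int_0^t f(s)^2 ds.
Here f(s) = -s^4/2, so f(s)^2 = s^8/4. Integrate:
  int_0^t (s^8/4) ds = t^9/36.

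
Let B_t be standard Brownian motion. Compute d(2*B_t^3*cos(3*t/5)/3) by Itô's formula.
d(2*B_t^3*cos(3*t/5)/3) = (2*B_t*(-B_t^2*sin(3*t/5) + 5*cos(3*t/5))/5) dt + (2*B_t^2*cos(3*t/5)) dB_t

Itô's formula for f(t, x): d f(t, B_t) = (f_t + (1/2) f_xx) dt + f_x dB_t. Compute partials of f(t, x) = 2*x^3*cos(3*t/5)/3:
  f_t(t,x)  = -2*x^3*sin(3*t/5)/5
  f_x(t,x)  = 2*x^2*cos(3*t/5)
  f_xx(t,x) = 4*x*cos(3*t/5)
Assemble drift = f_t + (1/2) f_xx = 2*x*(-x^2*sin(3*t/5) + 5*cos(3*t/5))/5 and diffusion = f_x = 2*x^2*cos(3*t/5). Substituting x = B_t:
  d(2*B_t^3*cos(3*t/5)/3) = (2*B_t*(-B_t^2*sin(3*t/5) + 5*cos(3*t/5))/5) dt + (2*B_t^2*cos(3*t/5)) dB_t.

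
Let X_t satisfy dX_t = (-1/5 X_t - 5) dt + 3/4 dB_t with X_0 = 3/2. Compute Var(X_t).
Var(X_t) = 45/32 - 45*exp(-2*t/5)/32

The variance V(t) = Var(X_t) satisfies V'(t) = 2 a V(t) + c^2 with V(0) = 0 (drift coefficient is linear in X, diffusion is constant). With a = -1/5, c = 3/4, the solution is
  V(t) = (c^2 / (2 a)) * (exp(2 a t) - 1)
       = ((3/4)^2 / (2*(-1/5))) * (exp((-2/5) t) - 1)
       = 45/32 - 45*exp(-2*t/5)/32.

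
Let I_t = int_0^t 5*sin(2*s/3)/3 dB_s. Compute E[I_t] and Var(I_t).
E[I_t] = 0; Var(I_t) = 25*t/18 - 25*sin(4*t/3)/24

The Itô integral of a deterministic integrand f(s) has mean 0 because each increment f(s) * (B_{s+ds} - B_s) has mean 0. By the Itô isometry:
  Var( int_0^t f(s) dB_s ) = E[ (int_0^t f(s) dB_s)^2 ] = int_0^t f(s)^2 ds.
Here f(s) = 5*sin(2*s/3)/3, so f(s)^2 = 25*sin(2*s/3)^2/9. Integrate:
  int_0^t (25*sin(2*s/3)^2/9) ds = 25*t/18 - 25*sin(4*t/3)/24.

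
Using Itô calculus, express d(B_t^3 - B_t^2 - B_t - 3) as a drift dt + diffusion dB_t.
d(B_t^3 - B_t^2 - B_t - 3) = (3*B_t - 1) dt + (3*B_t^2 - 2*B_t - 1) dB_t

Itô's formula for f(B_t) gives d f(B_t) = f'(B_t) dB_t + (1/2) f''(B_t) dt. Compute derivatives of f(x) = x^3 - x^2 - x - 3:
  f'(x)  = 3*x^2 - 2*x - 1
  f''(x) = 6*x - 2
Substitute x = B_t and multiply the f'' term by 1/2:
  drift     = (1/2) * (6*x - 2) evaluated at B_t = 3*B_t - 1
  diffusion = (3*x^2 - 2*x - 1) evaluated at B_t = 3*B_t^2 - 2*B_t - 1
Therefore d(B_t^3 - B_t^2 - B_t - 3) = (3*B_t - 1) dt + (3*B_t^2 - 2*B_t - 1) dB_t.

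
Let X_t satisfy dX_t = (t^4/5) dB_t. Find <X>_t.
<X>_t = t^9/225

For an Itô process dX_t = a(t) dt + b(t) dB_t, the quadratic variation is <X>_t = int_0^t b(s)^2 ds (the drift term does not contribute). Here b(s) = s^4/5, so
  b(s)^2 = s^8/25.
Integrating from 0 to t:
  <X>_t = int_0^t (s^8/25) ds = t^9/225.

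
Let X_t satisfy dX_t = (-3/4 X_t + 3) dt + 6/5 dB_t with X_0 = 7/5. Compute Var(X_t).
Var(X_t) = 24/25 - 24*exp(-3*t/2)/25

The variance V(t) = Var(X_t) satisfies V'(t) = 2 a V(t) + c^2 with V(0) = 0 (drift coefficient is linear in X, diffusion is constant). With a = -3/4, c = 6/5, the solution is
  V(t) = (c^2 / (2 a)) * (exp(2 a t) - 1)
       = ((6/5)^2 / (2*(-3/4))) * (exp((-3/2) t) - 1)
       = 24/25 - 24*exp(-3*t/2)/25.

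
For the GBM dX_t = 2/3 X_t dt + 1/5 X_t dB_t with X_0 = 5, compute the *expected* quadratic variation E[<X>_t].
E[<X>_t] = 75*exp(103*t/75)/103 - 75/103

<X>_t = int_0^t ((1/5) * X_s)^2 ds. Taking expectation inside the integral: E[<X>_t] = (1/5)^2 * int_0^t E[X_s^2] ds. For GBM, E[X_s^2] = x_0^2 * exp((2 mu + sigma^2) s). Integrating:
  E[<X>_t] = (1/5)^2 * 5^2 * (exp((2*(2/3) + (1/5)^2) t) - 1) / (2*(2/3) + (1/5)^2)
           = (1/5)^2 * 5^2 * (exp((103/75) t) - 1) / (103/75) = 75*exp(103*t/75)/103 - 75/103.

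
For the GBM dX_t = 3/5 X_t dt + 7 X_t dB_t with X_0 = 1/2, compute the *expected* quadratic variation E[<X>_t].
E[<X>_t] = 245*exp(251*t/5)/1004 - 245/1004

<X>_t = int_0^t (7 * X_s)^2 ds. Taking expectation inside the integral: E[<X>_t] = 7^2 * int_0^t E[X_s^2] ds. For GBM, E[X_s^2] = x_0^2 * exp((2 mu + sigma^2) s). Integrating:
  E[<X>_t] = 7^2 * (1/2)^2 * (exp((2*(3/5) + 7^2) t) - 1) / (2*(3/5) + 7^2)
           = 7^2 * (1/2)^2 * (exp((251/5) t) - 1) / (251/5) = 245*exp(251*t/5)/1004 - 245/1004.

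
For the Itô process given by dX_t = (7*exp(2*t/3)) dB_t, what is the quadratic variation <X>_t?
<X>_t = 147*exp(4*t/3)/4 - 147/4

For an Itô process dX_t = a(t) dt + b(t) dB_t, the quadratic variation is <X>_t = int_0^t b(s)^2 ds (the drift term does not contribute). Here b(s) = 7*exp(2*s/3), so
  b(s)^2 = 49*exp(4*s/3).
Integrating from 0 to t:
  <X>_t = int_0^t (49*exp(4*s/3)) ds = 147*exp(4*t/3)/4 - 147/4.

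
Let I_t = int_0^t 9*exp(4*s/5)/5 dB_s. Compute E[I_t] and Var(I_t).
E[I_t] = 0; Var(I_t) = 81*exp(8*t/5)/40 - 81/40

The Itô integral of a deterministic integrand f(s) has mean 0 because each increment f(s) * (B_{s+ds} - B_s) has mean 0. By the Itô isometry:
  Var( int_0^t f(s) dB_s ) = E[ (int_0^t f(s) dB_s)^2 ] = int_0^t f(s)^2 ds.
Here f(s) = 9*exp(4*s/5)/5, so f(s)^2 = 81*exp(8*s/5)/25. Integrate:
  int_0^t (81*exp(8*s/5)/25) ds = 81*exp(8*t/5)/40 - 81/40.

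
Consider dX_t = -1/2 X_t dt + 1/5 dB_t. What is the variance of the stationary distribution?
lim Var(X_t) = 1/25

The OU SDE dX = -theta X dt + sigma dB admits the integrating factor exp(theta t): d(exp(theta t) X_t) = sigma exp(theta t) dB_t. Integrating from 0 to t gives X_t = x_0 * exp(-theta t) + sigma * int_0^t exp(-theta (t-s)) dB_s for any initial x_0. The Itô integral has variance (by the Itô isometry) sigma^2 * int_0^t exp(-2 theta (t - s)) ds = sigma^2 * (1 - exp(-2 theta t)) / (2 theta), independent of x_0.
With theta = 1/2, sigma = 1/5:
  Var(X_t) = (1/5)^2 * (1 - exp(-2*1/2 t)) / (2 * 1/2) = (exp(t) - 1)*exp(-t)/25.
As t -> infinity, exp(-2*1/2 t) -> 0, so the stationary variance is sigma^2 / (2 theta) = 1/25.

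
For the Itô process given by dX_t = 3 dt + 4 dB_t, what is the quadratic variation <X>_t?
<X>_t = 16*t

For an Itô process dX_t = a(t) dt + b(t) dB_t, the quadratic variation is <X>_t = int_0^t b(s)^2 ds (the drift term does not contribute). Here b(s) = 4, so
  b(s)^2 = 16.
Integrating from 0 to t:
  <X>_t = int_0^t (16) ds = 16*t.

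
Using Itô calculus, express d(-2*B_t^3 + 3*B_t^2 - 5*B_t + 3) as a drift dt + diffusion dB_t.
d(-2*B_t^3 + 3*B_t^2 - 5*B_t + 3) = (3 - 6*B_t) dt + (-6*B_t^2 + 6*B_t - 5) dB_t

Itô's formula for f(B_t) gives d f(B_t) = f'(B_t) dB_t + (1/2) f''(B_t) dt. Compute derivatives of f(x) = -2*x^3 + 3*x^2 - 5*x + 3:
  f'(x)  = -6*x^2 + 6*x - 5
  f''(x) = 6 - 12*x
Substitute x = B_t and multiply the f'' term by 1/2:
  drift     = (1/2) * (6 - 12*x) evaluated at B_t = 3 - 6*B_t
  diffusion = (-6*x^2 + 6*x - 5) evaluated at B_t = -6*B_t^2 + 6*B_t - 5
Therefore d(-2*B_t^3 + 3*B_t^2 - 5*B_t + 3) = (3 - 6*B_t) dt + (-6*B_t^2 + 6*B_t - 5) dB_t.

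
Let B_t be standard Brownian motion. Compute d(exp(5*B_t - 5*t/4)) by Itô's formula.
d(exp(5*B_t - 5*t/4)) = (45*exp(5*B_t - 5*t/4)/4) dt + (5*exp(5*B_t - 5*t/4)) dB_t

Itô's formula for f(t, x): d f(t, B_t) = (f_t + (1/2) f_xx) dt + f_x dB_t. Compute partials of f(t, x) = exp(-5*t/4 + 5*x):
  f_t(t,x)  = -5*exp(-5*t/4 + 5*x)/4
  f_x(t,x)  = 5*exp(-5*t/4 + 5*x)
  f_xx(t,x) = 25*exp(-5*t/4 + 5*x)
Assemble drift = f_t + (1/2) f_xx = 45*exp(-5*t/4 + 5*x)/4 and diffusion = f_x = 5*exp(-5*t/4 + 5*x). Substituting x = B_t:
  d(exp(5*B_t - 5*t/4)) = (45*exp(5*B_t - 5*t/4)/4) dt + (5*exp(5*B_t - 5*t/4)) dB_t.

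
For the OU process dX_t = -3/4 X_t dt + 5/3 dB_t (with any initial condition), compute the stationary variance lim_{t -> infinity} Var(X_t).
lim Var(X_t) = 50/27

The OU SDE dX = -theta X dt + sigma dB admits the integrating factor exp(theta t): d(exp(theta t) X_t) = sigma exp(theta t) dB_t. Integrating from 0 to t gives X_t = x_0 * exp(-theta t) + sigma * int_0^t exp(-theta (t-s)) dB_s for any initial x_0. The Itô integral has variance (by the Itô isometry) sigma^2 * int_0^t exp(-2 theta (t - s)) ds = sigma^2 * (1 - exp(-2 theta t)) / (2 theta), independent of x_0.
With theta = 3/4, sigma = 5/3:
  Var(X_t) = (5/3)^2 * (1 - exp(-2*3/4 t)) / (2 * 3/4) = 50/27 - 50*exp(-3*t/2)/27.
As t -> infinity, exp(-2*3/4 t) -> 0, so the stationary variance is sigma^2 / (2 theta) = 50/27.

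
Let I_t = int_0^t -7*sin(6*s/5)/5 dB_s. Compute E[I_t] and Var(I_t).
E[I_t] = 0; Var(I_t) = 49*t/50 - 49*sin(12*t/5)/120

The Itô integral of a deterministic integrand f(s) has mean 0 because each increment f(s) * (B_{s+ds} - B_s) has mean 0. By the Itô isometry:
  Var( int_0^t f(s) dB_s ) = E[ (int_0^t f(s) dB_s)^2 ] = int_0^t f(s)^2 ds.
Here f(s) = -7*sin(6*s/5)/5, so f(s)^2 = 49*sin(6*s/5)^2/25. Integrate:
  int_0^t (49*sin(6*s/5)^2/25) ds = 49*t/50 - 49*sin(12*t/5)/120.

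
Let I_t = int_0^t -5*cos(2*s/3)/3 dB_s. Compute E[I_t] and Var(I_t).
E[I_t] = 0; Var(I_t) = 25*t/18 + 25*sin(4*t/3)/24

The Itô integral of a deterministic integrand f(s) has mean 0 because each increment f(s) * (B_{s+ds} - B_s) has mean 0. By the Itô isometry:
  Var( int_0^t f(s) dB_s ) = E[ (int_0^t f(s) dB_s)^2 ] = int_0^t f(s)^2 ds.
Here f(s) = -5*cos(2*s/3)/3, so f(s)^2 = 25*cos(2*s/3)^2/9. Integrate:
  int_0^t (25*cos(2*s/3)^2/9) ds = 25*t/18 + 25*sin(4*t/3)/24.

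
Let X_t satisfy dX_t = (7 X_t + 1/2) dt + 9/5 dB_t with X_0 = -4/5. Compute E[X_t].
E[X_t] = -51*exp(7*t)/70 - 1/14

Taking expectations and using E[dB_t] = 0, the mean m(t) = E[X_t] satisfies the ODE m'(t) = a m(t) + b with m(0) = x_0. With a = 7, b = 1/2, x_0 = -4/5, the solution is
  m(t) = x_0 * exp(a t) + (b/a) * (exp(a t) - 1)
       = (-4/5) * exp(7 t) + ((1/2)/7) * (exp(7 t) - 1)
       = -51*exp(7*t)/70 - 1/14.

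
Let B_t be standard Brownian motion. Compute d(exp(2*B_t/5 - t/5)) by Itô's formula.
d(exp(2*B_t/5 - t/5)) = (-3*exp(2*B_t/5 - t/5)/25) dt + (2*exp(2*B_t/5 - t/5)/5) dB_t

Itô's formula for f(t, x): d f(t, B_t) = (f_t + (1/2) f_xx) dt + f_x dB_t. Compute partials of f(t, x) = exp(-t/5 + 2*x/5):
  f_t(t,x)  = -exp(-t/5 + 2*x/5)/5
  f_x(t,x)  = 2*exp(-t/5 + 2*x/5)/5
  f_xx(t,x) = 4*exp(-t/5 + 2*x/5)/25
Assemble drift = f_t + (1/2) f_xx = -3*exp(-t/5 + 2*x/5)/25 and diffusion = f_x = 2*exp(-t/5 + 2*x/5)/5. Substituting x = B_t:
  d(exp(2*B_t/5 - t/5)) = (-3*exp(2*B_t/5 - t/5)/25) dt + (2*exp(2*B_t/5 - t/5)/5) dB_t.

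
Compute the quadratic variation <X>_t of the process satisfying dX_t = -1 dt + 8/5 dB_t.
<X>_t = 64*t/25

For an Itô process dX_t = a(t) dt + b(t) dB_t, the quadratic variation is <X>_t = int_0^t b(s)^2 ds (the drift term does not contribute). Here b(s) = 8/5, so
  b(s)^2 = 64/25.
Integrating from 0 to t:
  <X>_t = int_0^t (64/25) ds = 64*t/25.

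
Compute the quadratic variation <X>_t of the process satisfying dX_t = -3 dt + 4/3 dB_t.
<X>_t = 16*t/9

For an Itô process dX_t = a(t) dt + b(t) dB_t, the quadratic variation is <X>_t = int_0^t b(s)^2 ds (the drift term does not contribute). Here b(s) = 4/3, so
  b(s)^2 = 16/9.
Integrating from 0 to t:
  <X>_t = int_0^t (16/9) ds = 16*t/9.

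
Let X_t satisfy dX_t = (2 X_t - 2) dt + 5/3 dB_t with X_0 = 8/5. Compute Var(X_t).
Var(X_t) = 25*exp(4*t)/36 - 25/36

The variance V(t) = Var(X_t) satisfies V'(t) = 2 a V(t) + c^2 with V(0) = 0 (drift coefficient is linear in X, diffusion is constant). With a = 2, c = 5/3, the solution is
  V(t) = (c^2 / (2 a)) * (exp(2 a t) - 1)
       = ((5/3)^2 / (2*2)) * (exp(4 t) - 1)
       = 25*exp(4*t)/36 - 25/36.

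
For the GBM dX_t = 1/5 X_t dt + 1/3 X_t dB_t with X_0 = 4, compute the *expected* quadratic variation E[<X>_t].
E[<X>_t] = 80*exp(23*t/45)/23 - 80/23

<X>_t = int_0^t ((1/3) * X_s)^2 ds. Taking expectation inside the integral: E[<X>_t] = (1/3)^2 * int_0^t E[X_s^2] ds. For GBM, E[X_s^2] = x_0^2 * exp((2 mu + sigma^2) s). Integrating:
  E[<X>_t] = (1/3)^2 * 4^2 * (exp((2*(1/5) + (1/3)^2) t) - 1) / (2*(1/5) + (1/3)^2)
           = (1/3)^2 * 4^2 * (exp((23/45) t) - 1) / (23/45) = 80*exp(23*t/45)/23 - 80/23.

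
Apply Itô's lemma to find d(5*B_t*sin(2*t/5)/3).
d(5*B_t*sin(2*t/5)/3) = (2*B_t*cos(2*t/5)/3) dt + (5*sin(2*t/5)/3) dB_t

Itô's formula for f(t, x): d f(t, B_t) = (f_t + (1/2) f_xx) dt + f_x dB_t. Compute partials of f(t, x) = 5*x*sin(2*t/5)/3:
  f_t(t,x)  = 2*x*cos(2*t/5)/3
  f_x(t,x)  = 5*sin(2*t/5)/3
  f_xx(t,x) = 0
Assemble drift = f_t + (1/2) f_xx = 2*x*cos(2*t/5)/3 and diffusion = f_x = 5*sin(2*t/5)/3. Substituting x = B_t:
  d(5*B_t*sin(2*t/5)/3) = (2*B_t*cos(2*t/5)/3) dt + (5*sin(2*t/5)/3) dB_t.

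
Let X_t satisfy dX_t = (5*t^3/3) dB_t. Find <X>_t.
<X>_t = 25*t^7/63

For an Itô process dX_t = a(t) dt + b(t) dB_t, the quadratic variation is <X>_t = int_0^t b(s)^2 ds (the drift term does not contribute). Here b(s) = 5*s^3/3, so
  b(s)^2 = 25*s^6/9.
Integrating from 0 to t:
  <X>_t = int_0^t (25*s^6/9) ds = 25*t^7/63.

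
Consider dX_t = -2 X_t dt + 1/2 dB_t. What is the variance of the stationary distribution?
lim Var(X_t) = 1/16

The OU SDE dX = -theta X dt + sigma dB admits the integrating factor exp(theta t): d(exp(theta t) X_t) = sigma exp(theta t) dB_t. Integrating from 0 to t gives X_t = x_0 * exp(-theta t) + sigma * int_0^t exp(-theta (t-s)) dB_s for any initial x_0. The Itô integral has variance (by the Itô isometry) sigma^2 * int_0^t exp(-2 theta (t - s)) ds = sigma^2 * (1 - exp(-2 theta t)) / (2 theta), independent of x_0.
With theta = 2, sigma = 1/2:
  Var(X_t) = (1/2)^2 * (1 - exp(-2*2 t)) / (2 * 2) = 1/16 - exp(-4*t)/16.
As t -> infinity, exp(-2*2 t) -> 0, so the stationary variance is sigma^2 / (2 theta) = 1/16.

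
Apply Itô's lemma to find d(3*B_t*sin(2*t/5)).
d(3*B_t*sin(2*t/5)) = (6*B_t*cos(2*t/5)/5) dt + (3*sin(2*t/5)) dB_t

Itô's formula for f(t, x): d f(t, B_t) = (f_t + (1/2) f_xx) dt + f_x dB_t. Compute partials of f(t, x) = 3*x*sin(2*t/5):
  f_t(t,x)  = 6*x*cos(2*t/5)/5
  f_x(t,x)  = 3*sin(2*t/5)
  f_xx(t,x) = 0
Assemble drift = f_t + (1/2) f_xx = 6*x*cos(2*t/5)/5 and diffusion = f_x = 3*sin(2*t/5). Substituting x = B_t:
  d(3*B_t*sin(2*t/5)) = (6*B_t*cos(2*t/5)/5) dt + (3*sin(2*t/5)) dB_t.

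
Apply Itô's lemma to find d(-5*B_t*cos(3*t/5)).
d(-5*B_t*cos(3*t/5)) = (3*B_t*sin(3*t/5)) dt + (-5*cos(3*t/5)) dB_t

Itô's formula for f(t, x): d f(t, B_t) = (f_t + (1/2) f_xx) dt + f_x dB_t. Compute partials of f(t, x) = -5*x*cos(3*t/5):
  f_t(t,x)  = 3*x*sin(3*t/5)
  f_x(t,x)  = -5*cos(3*t/5)
  f_xx(t,x) = 0
Assemble drift = f_t + (1/2) f_xx = 3*x*sin(3*t/5) and diffusion = f_x = -5*cos(3*t/5). Substituting x = B_t:
  d(-5*B_t*cos(3*t/5)) = (3*B_t*sin(3*t/5)) dt + (-5*cos(3*t/5)) dB_t.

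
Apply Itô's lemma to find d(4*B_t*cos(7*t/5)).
d(4*B_t*cos(7*t/5)) = (-28*B_t*sin(7*t/5)/5) dt + (4*cos(7*t/5)) dB_t

Itô's formula for f(t, x): d f(t, B_t) = (f_t + (1/2) f_xx) dt + f_x dB_t. Compute partials of f(t, x) = 4*x*cos(7*t/5):
  f_t(t,x)  = -28*x*sin(7*t/5)/5
  f_x(t,x)  = 4*cos(7*t/5)
  f_xx(t,x) = 0
Assemble drift = f_t + (1/2) f_xx = -28*x*sin(7*t/5)/5 and diffusion = f_x = 4*cos(7*t/5). Substituting x = B_t:
  d(4*B_t*cos(7*t/5)) = (-28*B_t*sin(7*t/5)/5) dt + (4*cos(7*t/5)) dB_t.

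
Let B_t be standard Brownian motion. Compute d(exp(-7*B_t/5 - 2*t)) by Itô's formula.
d(exp(-7*B_t/5 - 2*t)) = (-51*exp(-7*B_t/5 - 2*t)/50) dt + (-7*exp(-7*B_t/5 - 2*t)/5) dB_t

Itô's formula for f(t, x): d f(t, B_t) = (f_t + (1/2) f_xx) dt + f_x dB_t. Compute partials of f(t, x) = exp(-2*t - 7*x/5):
  f_t(t,x)  = -2*exp(-2*t - 7*x/5)
  f_x(t,x)  = -7*exp(-2*t - 7*x/5)/5
  f_xx(t,x) = 49*exp(-2*t - 7*x/5)/25
Assemble drift = f_t + (1/2) f_xx = -51*exp(-2*t - 7*x/5)/50 and diffusion = f_x = -7*exp(-2*t - 7*x/5)/5. Substituting x = B_t:
  d(exp(-7*B_t/5 - 2*t)) = (-51*exp(-7*B_t/5 - 2*t)/50) dt + (-7*exp(-7*B_t/5 - 2*t)/5) dB_t.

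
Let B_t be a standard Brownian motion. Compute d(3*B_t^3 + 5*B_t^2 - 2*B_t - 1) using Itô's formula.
d(3*B_t^3 + 5*B_t^2 - 2*B_t - 1) = (9*B_t + 5) dt + (9*B_t^2 + 10*B_t - 2) dB_t

Itô's formula for f(B_t) gives d f(B_t) = f'(B_t) dB_t + (1/2) f''(B_t) dt. Compute derivatives of f(x) = 3*x^3 + 5*x^2 - 2*x - 1:
  f'(x)  = 9*x^2 + 10*x - 2
  f''(x) = 18*x + 10
Substitute x = B_t and multiply the f'' term by 1/2:
  drift     = (1/2) * (18*x + 10) evaluated at B_t = 9*B_t + 5
  diffusion = (9*x^2 + 10*x - 2) evaluated at B_t = 9*B_t^2 + 10*B_t - 2
Therefore d(3*B_t^3 + 5*B_t^2 - 2*B_t - 1) = (9*B_t + 5) dt + (9*B_t^2 + 10*B_t - 2) dB_t.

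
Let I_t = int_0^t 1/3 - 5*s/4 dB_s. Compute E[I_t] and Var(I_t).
E[I_t] = 0; Var(I_t) = t*(75*t^2 - 60*t + 16)/144

The Itô integral of a deterministic integrand f(s) has mean 0 because each increment f(s) * (B_{s+ds} - B_s) has mean 0. By the Itô isometry:
  Var( int_0^t f(s) dB_s ) = E[ (int_0^t f(s) dB_s)^2 ] = int_0^t f(s)^2 ds.
Here f(s) = 1/3 - 5*s/4, so f(s)^2 = (15*s - 4)^2/144. Integrate:
  int_0^t ((15*s - 4)^2/144) ds = t*(75*t^2 - 60*t + 16)/144.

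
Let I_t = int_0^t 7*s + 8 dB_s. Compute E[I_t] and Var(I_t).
E[I_t] = 0; Var(I_t) = t*(49*t^2 + 168*t + 192)/3

The Itô integral of a deterministic integrand f(s) has mean 0 because each increment f(s) * (B_{s+ds} - B_s) has mean 0. By the Itô isometry:
  Var( int_0^t f(s) dB_s ) = E[ (int_0^t f(s) dB_s)^2 ] = int_0^t f(s)^2 ds.
Here f(s) = 7*s + 8, so f(s)^2 = (7*s + 8)^2. Integrate:
  int_0^t ((7*s + 8)^2) ds = t*(49*t^2 + 168*t + 192)/3.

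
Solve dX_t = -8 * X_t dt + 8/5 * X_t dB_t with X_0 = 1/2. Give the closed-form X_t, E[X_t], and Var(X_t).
X_t = 1/2 * exp((-232/25) t + (8/5) B_t); E[X_t] = exp(-8*t)/2; Var(X_t) = (exp(64*t/25) - 1)*exp(-16*t)/4

For GBM dX = mu X dt + sigma X dB with X_0 = x_0, apply Itô to Y = log X: dY = (mu - sigma^2/2) dt + sigma dB, so Y_t = log(x_0) + (mu - sigma^2/2) t + sigma B_t and hence X_t = x_0 * exp((mu - sigma^2/2) t + sigma B_t).
With mu = -8, sigma = 8/5, x_0 = 1/2, this gives:
  X_t = 1/2 * exp((-232/25) * t + (8/5) * B_t).
Since sigma*B_t ~ Normal(0, sigma^2 t), E[exp(sigma*B_t)] = exp(sigma^2 t / 2); so E[X_t] = x_0 * exp((mu - sigma^2/2) t) * exp(sigma^2 t / 2) = x_0 * exp(mu t) = exp(-8*t)/2.
Var(X_t) = E[X_t^2] - (E[X_t])^2 = x_0^2 * exp(2 mu t) * (exp(sigma^2 t) - 1) = (exp(64*t/25) - 1)*exp(-16*t)/4.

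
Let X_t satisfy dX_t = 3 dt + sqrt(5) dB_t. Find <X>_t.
<X>_t = 5*t

For an Itô process dX_t = a(t) dt + b(t) dB_t, the quadratic variation is <X>_t = int_0^t b(s)^2 ds (the drift term does not contribute). Here b(s) = sqrt(5), so
  b(s)^2 = 5.
Integrating from 0 to t:
  <X>_t = int_0^t (5) ds = 5*t.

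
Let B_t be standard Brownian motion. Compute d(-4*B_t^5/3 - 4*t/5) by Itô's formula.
d(-4*B_t^5/3 - 4*t/5) = (-40*B_t^3/3 - 4/5) dt + (-20*B_t^4/3) dB_t

Itô's formula for f(t, x): d f(t, B_t) = (f_t + (1/2) f_xx) dt + f_x dB_t. Compute partials of f(t, x) = -4*t/5 - 4*x^5/3:
  f_t(t,x)  = -4/5
  f_x(t,x)  = -20*x^4/3
  f_xx(t,x) = -80*x^3/3
Assemble drift = f_t + (1/2) f_xx = -40*x^3/3 - 4/5 and diffusion = f_x = -20*x^4/3. Substituting x = B_t:
  d(-4*B_t^5/3 - 4*t/5) = (-40*B_t^3/3 - 4/5) dt + (-20*B_t^4/3) dB_t.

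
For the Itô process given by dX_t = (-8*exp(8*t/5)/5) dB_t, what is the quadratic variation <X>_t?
<X>_t = 4*exp(16*t/5)/5 - 4/5

For an Itô process dX_t = a(t) dt + b(t) dB_t, the quadratic variation is <X>_t = int_0^t b(s)^2 ds (the drift term does not contribute). Here b(s) = -8*exp(8*s/5)/5, so
  b(s)^2 = 64*exp(16*s/5)/25.
Integrating from 0 to t:
  <X>_t = int_0^t (64*exp(16*s/5)/25) ds = 4*exp(16*t/5)/5 - 4/5.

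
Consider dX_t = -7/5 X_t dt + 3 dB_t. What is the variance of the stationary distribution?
lim Var(X_t) = 45/14

The OU SDE dX = -theta X dt + sigma dB admits the integrating factor exp(theta t): d(exp(theta t) X_t) = sigma exp(theta t) dB_t. Integrating from 0 to t gives X_t = x_0 * exp(-theta t) + sigma * int_0^t exp(-theta (t-s)) dB_s for any initial x_0. The Itô integral has variance (by the Itô isometry) sigma^2 * int_0^t exp(-2 theta (t - s)) ds = sigma^2 * (1 - exp(-2 theta t)) / (2 theta), independent of x_0.
With theta = 7/5, sigma = 3:
  Var(X_t) = (3)^2 * (1 - exp(-2*7/5 t)) / (2 * 7/5) = 45/14 - 45*exp(-14*t/5)/14.
As t -> infinity, exp(-2*7/5 t) -> 0, so the stationary variance is sigma^2 / (2 theta) = 45/14.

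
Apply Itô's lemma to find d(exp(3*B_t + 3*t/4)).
d(exp(3*B_t + 3*t/4)) = (21*exp(3*B_t + 3*t/4)/4) dt + (3*exp(3*B_t + 3*t/4)) dB_t

Itô's formula for f(t, x): d f(t, B_t) = (f_t + (1/2) f_xx) dt + f_x dB_t. Compute partials of f(t, x) = exp(3*t/4 + 3*x):
  f_t(t,x)  = 3*exp(3*t/4 + 3*x)/4
  f_x(t,x)  = 3*exp(3*t/4 + 3*x)
  f_xx(t,x) = 9*exp(3*t/4 + 3*x)
Assemble drift = f_t + (1/2) f_xx = 21*exp(3*t/4 + 3*x)/4 and diffusion = f_x = 3*exp(3*t/4 + 3*x). Substituting x = B_t:
  d(exp(3*B_t + 3*t/4)) = (21*exp(3*B_t + 3*t/4)/4) dt + (3*exp(3*B_t + 3*t/4)) dB_t.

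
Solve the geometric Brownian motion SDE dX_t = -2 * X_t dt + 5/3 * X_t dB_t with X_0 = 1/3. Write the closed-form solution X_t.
X_t = 1/3 * exp((-61/18) * t + (5/3) * B_t)

For GBM dX = mu X dt + sigma X dB with X_0 = x_0, apply Itô to Y = log X: dY = (mu - sigma^2/2) dt + sigma dB, so Y_t = log(x_0) + (mu - sigma^2/2) t + sigma B_t and hence X_t = x_0 * exp((mu - sigma^2/2) t + sigma B_t).
With mu = -2, sigma = 5/3, x_0 = 1/3, this gives:
  X_t = 1/3 * exp((-61/18) * t + (5/3) * B_t).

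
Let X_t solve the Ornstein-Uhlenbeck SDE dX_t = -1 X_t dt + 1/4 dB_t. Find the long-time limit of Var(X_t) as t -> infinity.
lim Var(X_t) = 1/32

The OU SDE dX = -theta X dt + sigma dB admits the integrating factor exp(theta t): d(exp(theta t) X_t) = sigma exp(theta t) dB_t. Integrating from 0 to t gives X_t = x_0 * exp(-theta t) + sigma * int_0^t exp(-theta (t-s)) dB_s for any initial x_0. The Itô integral has variance (by the Itô isometry) sigma^2 * int_0^t exp(-2 theta (t - s)) ds = sigma^2 * (1 - exp(-2 theta t)) / (2 theta), independent of x_0.
With theta = 1, sigma = 1/4:
  Var(X_t) = (1/4)^2 * (1 - exp(-2*1 t)) / (2 * 1) = 1/32 - exp(-2*t)/32.
As t -> infinity, exp(-2*1 t) -> 0, so the stationary variance is sigma^2 / (2 theta) = 1/32.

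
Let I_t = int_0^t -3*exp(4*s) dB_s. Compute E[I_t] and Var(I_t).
E[I_t] = 0; Var(I_t) = 9*exp(8*t)/8 - 9/8

The Itô integral of a deterministic integrand f(s) has mean 0 because each increment f(s) * (B_{s+ds} - B_s) has mean 0. By the Itô isometry:
  Var( int_0^t f(s) dB_s ) = E[ (int_0^t f(s) dB_s)^2 ] = int_0^t f(s)^2 ds.
Here f(s) = -3*exp(4*s), so f(s)^2 = 9*exp(8*s). Integrate:
  int_0^t (9*exp(8*s)) ds = 9*exp(8*t)/8 - 9/8.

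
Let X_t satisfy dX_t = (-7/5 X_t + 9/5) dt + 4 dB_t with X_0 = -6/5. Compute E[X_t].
E[X_t] = 9/7 - 87*exp(-7*t/5)/35

Taking expectations and using E[dB_t] = 0, the mean m(t) = E[X_t] satisfies the ODE m'(t) = a m(t) + b with m(0) = x_0. With a = -7/5, b = 9/5, x_0 = -6/5, the solution is
  m(t) = x_0 * exp(a t) + (b/a) * (exp(a t) - 1)
       = (-6/5) * exp((-7/5) t) + ((9/5)/(-7/5)) * (exp((-7/5) t) - 1)
       = 9/7 - 87*exp(-7*t/5)/35.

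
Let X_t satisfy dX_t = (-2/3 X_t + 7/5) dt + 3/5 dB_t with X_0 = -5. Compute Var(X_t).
Var(X_t) = 27/100 - 27*exp(-4*t/3)/100

The variance V(t) = Var(X_t) satisfies V'(t) = 2 a V(t) + c^2 with V(0) = 0 (drift coefficient is linear in X, diffusion is constant). With a = -2/3, c = 3/5, the solution is
  V(t) = (c^2 / (2 a)) * (exp(2 a t) - 1)
       = ((3/5)^2 / (2*(-2/3))) * (exp((-4/3) t) - 1)
       = 27/100 - 27*exp(-4*t/3)/100.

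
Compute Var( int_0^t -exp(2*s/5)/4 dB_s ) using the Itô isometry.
Var = 5*exp(4*t/5)/64 - 5/64

The Itô integral of a deterministic integrand f(s) has mean 0 because each increment f(s) * (B_{s+ds} - B_s) has mean 0. By the Itô isometry:
  Var( int_0^t f(s) dB_s ) = E[ (int_0^t f(s) dB_s)^2 ] = int_0^t f(s)^2 ds.
Here f(s) = -exp(2*s/5)/4, so f(s)^2 = exp(4*s/5)/16. Integrate:
  int_0^t (exp(4*s/5)/16) ds = 5*exp(4*t/5)/64 - 5/64.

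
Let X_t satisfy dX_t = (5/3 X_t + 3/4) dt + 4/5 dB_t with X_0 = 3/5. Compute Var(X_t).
Var(X_t) = 24*exp(10*t/3)/125 - 24/125

The variance V(t) = Var(X_t) satisfies V'(t) = 2 a V(t) + c^2 with V(0) = 0 (drift coefficient is linear in X, diffusion is constant). With a = 5/3, c = 4/5, the solution is
  V(t) = (c^2 / (2 a)) * (exp(2 a t) - 1)
       = ((4/5)^2 / (2*(5/3))) * (exp((10/3) t) - 1)
       = 24*exp(10*t/3)/125 - 24/125.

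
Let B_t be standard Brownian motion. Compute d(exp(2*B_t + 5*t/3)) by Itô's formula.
d(exp(2*B_t + 5*t/3)) = (11*exp(2*B_t + 5*t/3)/3) dt + (2*exp(2*B_t + 5*t/3)) dB_t

Itô's formula for f(t, x): d f(t, B_t) = (f_t + (1/2) f_xx) dt + f_x dB_t. Compute partials of f(t, x) = exp(5*t/3 + 2*x):
  f_t(t,x)  = 5*exp(5*t/3 + 2*x)/3
  f_x(t,x)  = 2*exp(5*t/3 + 2*x)
  f_xx(t,x) = 4*exp(5*t/3 + 2*x)
Assemble drift = f_t + (1/2) f_xx = 11*exp(5*t/3 + 2*x)/3 and diffusion = f_x = 2*exp(5*t/3 + 2*x). Substituting x = B_t:
  d(exp(2*B_t + 5*t/3)) = (11*exp(2*B_t + 5*t/3)/3) dt + (2*exp(2*B_t + 5*t/3)) dB_t.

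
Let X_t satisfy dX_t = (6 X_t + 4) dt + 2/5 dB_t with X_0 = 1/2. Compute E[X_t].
E[X_t] = 7*exp(6*t)/6 - 2/3

Taking expectations and using E[dB_t] = 0, the mean m(t) = E[X_t] satisfies the ODE m'(t) = a m(t) + b with m(0) = x_0. With a = 6, b = 4, x_0 = 1/2, the solution is
  m(t) = x_0 * exp(a t) + (b/a) * (exp(a t) - 1)
       = (1/2) * exp(6 t) + (4/6) * (exp(6 t) - 1)
       = 7*exp(6*t)/6 - 2/3.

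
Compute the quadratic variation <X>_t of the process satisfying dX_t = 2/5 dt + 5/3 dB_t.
<X>_t = 25*t/9

For an Itô process dX_t = a(t) dt + b(t) dB_t, the quadratic variation is <X>_t = int_0^t b(s)^2 ds (the drift term does not contribute). Here b(s) = 5/3, so
  b(s)^2 = 25/9.
Integrating from 0 to t:
  <X>_t = int_0^t (25/9) ds = 25*t/9.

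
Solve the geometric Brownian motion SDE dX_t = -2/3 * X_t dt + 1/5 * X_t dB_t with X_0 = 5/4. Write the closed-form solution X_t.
X_t = 5/4 * exp((-103/150) * t + (1/5) * B_t)

For GBM dX = mu X dt + sigma X dB with X_0 = x_0, apply Itô to Y = log X: dY = (mu - sigma^2/2) dt + sigma dB, so Y_t = log(x_0) + (mu - sigma^2/2) t + sigma B_t and hence X_t = x_0 * exp((mu - sigma^2/2) t + sigma B_t).
With mu = -2/3, sigma = 1/5, x_0 = 5/4, this gives:
  X_t = 5/4 * exp((-103/150) * t + (1/5) * B_t).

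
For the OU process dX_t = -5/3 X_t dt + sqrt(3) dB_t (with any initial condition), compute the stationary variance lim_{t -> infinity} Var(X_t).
lim Var(X_t) = 9/10

The OU SDE dX = -theta X dt + sigma dB admits the integrating factor exp(theta t): d(exp(theta t) X_t) = sigma exp(theta t) dB_t. Integrating from 0 to t gives X_t = x_0 * exp(-theta t) + sigma * int_0^t exp(-theta (t-s)) dB_s for any initial x_0. The Itô integral has variance (by the Itô isometry) sigma^2 * int_0^t exp(-2 theta (t - s)) ds = sigma^2 * (1 - exp(-2 theta t)) / (2 theta), independent of x_0.
With theta = 5/3, sigma = sqrt(3):
  Var(X_t) = (sqrt(3))^2 * (1 - exp(-2*5/3 t)) / (2 * 5/3) = 9/10 - 9*exp(-10*t/3)/10.
As t -> infinity, exp(-2*5/3 t) -> 0, so the stationary variance is sigma^2 / (2 theta) = 9/10.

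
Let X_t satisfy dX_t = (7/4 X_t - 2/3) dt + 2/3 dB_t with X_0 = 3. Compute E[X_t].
E[X_t] = 55*exp(7*t/4)/21 + 8/21

Taking expectations and using E[dB_t] = 0, the mean m(t) = E[X_t] satisfies the ODE m'(t) = a m(t) + b with m(0) = x_0. With a = 7/4, b = -2/3, x_0 = 3, the solution is
  m(t) = x_0 * exp(a t) + (b/a) * (exp(a t) - 1)
       = 3 * exp((7/4) t) + ((-2/3)/(7/4)) * (exp((7/4) t) - 1)
       = 55*exp(7*t/4)/21 + 8/21.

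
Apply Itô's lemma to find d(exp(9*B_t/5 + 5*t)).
d(exp(9*B_t/5 + 5*t)) = (331*exp(9*B_t/5 + 5*t)/50) dt + (9*exp(9*B_t/5 + 5*t)/5) dB_t

Itô's formula for f(t, x): d f(t, B_t) = (f_t + (1/2) f_xx) dt + f_x dB_t. Compute partials of f(t, x) = exp(5*t + 9*x/5):
  f_t(t,x)  = 5*exp(5*t + 9*x/5)
  f_x(t,x)  = 9*exp(5*t + 9*x/5)/5
  f_xx(t,x) = 81*exp(5*t + 9*x/5)/25
Assemble drift = f_t + (1/2) f_xx = 331*exp(5*t + 9*x/5)/50 and diffusion = f_x = 9*exp(5*t + 9*x/5)/5. Substituting x = B_t:
  d(exp(9*B_t/5 + 5*t)) = (331*exp(9*B_t/5 + 5*t)/50) dt + (9*exp(9*B_t/5 + 5*t)/5) dB_t.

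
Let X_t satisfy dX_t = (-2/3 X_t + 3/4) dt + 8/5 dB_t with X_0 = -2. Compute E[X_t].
E[X_t] = 9/8 - 25*exp(-2*t/3)/8

Taking expectations and using E[dB_t] = 0, the mean m(t) = E[X_t] satisfies the ODE m'(t) = a m(t) + b with m(0) = x_0. With a = -2/3, b = 3/4, x_0 = -2, the solution is
  m(t) = x_0 * exp(a t) + (b/a) * (exp(a t) - 1)
       = (-2) * exp((-2/3) t) + ((3/4)/(-2/3)) * (exp((-2/3) t) - 1)
       = 9/8 - 25*exp(-2*t/3)/8.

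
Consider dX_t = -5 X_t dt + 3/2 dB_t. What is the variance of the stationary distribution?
lim Var(X_t) = 9/40

The OU SDE dX = -theta X dt + sigma dB admits the integrating factor exp(theta t): d(exp(theta t) X_t) = sigma exp(theta t) dB_t. Integrating from 0 to t gives X_t = x_0 * exp(-theta t) + sigma * int_0^t exp(-theta (t-s)) dB_s for any initial x_0. The Itô integral has variance (by the Itô isometry) sigma^2 * int_0^t exp(-2 theta (t - s)) ds = sigma^2 * (1 - exp(-2 theta t)) / (2 theta), independent of x_0.
With theta = 5, sigma = 3/2:
  Var(X_t) = (3/2)^2 * (1 - exp(-2*5 t)) / (2 * 5) = 9/40 - 9*exp(-10*t)/40.
As t -> infinity, exp(-2*5 t) -> 0, so the stationary variance is sigma^2 / (2 theta) = 9/40.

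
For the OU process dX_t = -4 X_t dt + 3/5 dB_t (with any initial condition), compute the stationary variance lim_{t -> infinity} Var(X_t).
lim Var(X_t) = 9/200

The OU SDE dX = -theta X dt + sigma dB admits the integrating factor exp(theta t): d(exp(theta t) X_t) = sigma exp(theta t) dB_t. Integrating from 0 to t gives X_t = x_0 * exp(-theta t) + sigma * int_0^t exp(-theta (t-s)) dB_s for any initial x_0. The Itô integral has variance (by the Itô isometry) sigma^2 * int_0^t exp(-2 theta (t - s)) ds = sigma^2 * (1 - exp(-2 theta t)) / (2 theta), independent of x_0.
With theta = 4, sigma = 3/5:
  Var(X_t) = (3/5)^2 * (1 - exp(-2*4 t)) / (2 * 4) = 9/200 - 9*exp(-8*t)/200.
As t -> infinity, exp(-2*4 t) -> 0, so the stationary variance is sigma^2 / (2 theta) = 9/200.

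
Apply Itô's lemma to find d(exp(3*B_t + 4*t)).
d(exp(3*B_t + 4*t)) = (17*exp(3*B_t + 4*t)/2) dt + (3*exp(3*B_t + 4*t)) dB_t

Itô's formula for f(t, x): d f(t, B_t) = (f_t + (1/2) f_xx) dt + f_x dB_t. Compute partials of f(t, x) = exp(4*t + 3*x):
  f_t(t,x)  = 4*exp(4*t + 3*x)
  f_x(t,x)  = 3*exp(4*t + 3*x)
  f_xx(t,x) = 9*exp(4*t + 3*x)
Assemble drift = f_t + (1/2) f_xx = 17*exp(4*t + 3*x)/2 and diffusion = f_x = 3*exp(4*t + 3*x). Substituting x = B_t:
  d(exp(3*B_t + 4*t)) = (17*exp(3*B_t + 4*t)/2) dt + (3*exp(3*B_t + 4*t)) dB_t.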